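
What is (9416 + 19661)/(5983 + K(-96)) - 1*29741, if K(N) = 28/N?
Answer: -4269663637/143585 ≈ -29736.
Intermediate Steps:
(9416 + 19661)/(5983 + K(-96)) - 1*29741 = (9416 + 19661)/(5983 + 28/(-96)) - 1*29741 = 29077/(5983 + 28*(-1/96)) - 29741 = 29077/(5983 - 7/24) - 29741 = 29077/(143585/24) - 29741 = 29077*(24/143585) - 29741 = 697848/143585 - 29741 = -4269663637/143585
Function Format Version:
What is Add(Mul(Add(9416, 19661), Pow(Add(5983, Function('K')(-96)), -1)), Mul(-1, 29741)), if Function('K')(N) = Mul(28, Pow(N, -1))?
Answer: Rational(-4269663637, 143585) ≈ -29736.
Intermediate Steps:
Add(Mul(Add(9416, 19661), Pow(Add(5983, Function('K')(-96)), -1)), Mul(-1, 29741)) = Add(Mul(Add(9416, 19661), Pow(Add(5983, Mul(28, Pow(-96, -1))), -1)), Mul(-1, 29741)) = Add(Mul(29077, Pow(Add(5983, Mul(28, Rational(-1, 96))), -1)), -29741) = Add(Mul(29077, Pow(Add(5983, Rational(-7, 24)), -1)), -29741) = Add(Mul(29077, Pow(Rational(143585, 24), -1)), -29741) = Add(Mul(29077, Rational(24, 143585)), -29741) = Add(Rational(697848, 143585), -29741) = Rational(-4269663637, 143585)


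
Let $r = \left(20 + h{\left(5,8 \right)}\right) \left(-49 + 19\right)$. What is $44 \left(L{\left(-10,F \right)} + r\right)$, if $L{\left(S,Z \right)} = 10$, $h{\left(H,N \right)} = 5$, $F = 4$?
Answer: $-32560$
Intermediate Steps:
$r = -750$ ($r = \left(20 + 5\right) \left(-49 + 19\right) = 25 \left(-30\right) = -750$)
$44 \left(L{\left(-10,F \right)} + r\right) = 44 \left(10 - 750\right) = 44 \left(-740\right) = -32560$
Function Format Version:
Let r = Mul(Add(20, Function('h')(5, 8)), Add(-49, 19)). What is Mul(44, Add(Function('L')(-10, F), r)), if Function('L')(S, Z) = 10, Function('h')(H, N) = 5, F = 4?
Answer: -32560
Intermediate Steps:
r = -750 (r = Mul(Add(20, 5), Add(-49, 19)) = Mul(25, -30) = -750)
Mul(44, Add(Function('L')(-10, F), r)) = Mul(44, Add(10, -750)) = Mul(44, -740) = -32560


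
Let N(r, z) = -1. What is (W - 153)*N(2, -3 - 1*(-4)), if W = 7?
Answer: 146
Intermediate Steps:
(W - 153)*N(2, -3 - 1*(-4)) = (7 - 153)*(-1) = -146*(-1) = 146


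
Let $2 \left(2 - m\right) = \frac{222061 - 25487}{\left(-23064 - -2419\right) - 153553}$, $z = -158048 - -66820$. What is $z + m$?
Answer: $- \frac{15891288461}{174198} \approx -91225.0$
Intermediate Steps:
$z = -91228$ ($z = -158048 + 66820 = -91228$)
$m = \frac{446683}{174198}$ ($m = 2 - \frac{\left(222061 - 25487\right) \frac{1}{\left(-23064 - -2419\right) - 153553}}{2} = 2 - \frac{196574 \frac{1}{\left(-23064 + 2419\right) - 153553}}{2} = 2 - \frac{196574 \frac{1}{-20645 - 153553}}{2} = 2 - \frac{196574 \frac{1}{-174198}}{2} = 2 - \frac{196574 \left(- \frac{1}{174198}\right)}{2} = 2 - - \frac{98287}{174198} = 2 + \frac{98287}{174198} = \frac{446683}{174198} \approx 2.5642$)
$z + m = -91228 + \frac{446683}{174198} = - \frac{15891288461}{174198}$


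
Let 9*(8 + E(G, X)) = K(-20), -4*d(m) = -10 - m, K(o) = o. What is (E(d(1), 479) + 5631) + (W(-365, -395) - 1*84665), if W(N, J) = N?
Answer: -714683/9 ≈ -79409.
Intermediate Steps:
d(m) = 5/2 + m/4 (d(m) = -(-10 - m)/4 = 5/2 + m/4)
E(G, X) = -92/9 (E(G, X) = -8 + (⅑)*(-20) = -8 - 20/9 = -92/9)
(E(d(1), 479) + 5631) + (W(-365, -395) - 1*84665) = (-92/9 + 5631) + (-365 - 1*84665) = 50587/9 + (-365 - 84665) = 50587/9 - 85030 = -714683/9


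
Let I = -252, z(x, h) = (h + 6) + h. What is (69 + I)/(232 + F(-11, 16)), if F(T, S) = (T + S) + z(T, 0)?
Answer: -61/81 ≈ -0.75309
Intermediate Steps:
z(x, h) = 6 + 2*h (z(x, h) = (6 + h) + h = 6 + 2*h)
F(T, S) = 6 + S + T (F(T, S) = (T + S) + (6 + 2*0) = (S + T) + (6 + 0) = (S + T) + 6 = 6 + S + T)
(69 + I)/(232 + F(-11, 16)) = (69 - 252)/(232 + (6 + 16 - 11)) = -183/(232 + 11) = -183/243 = -183*1/243 = -61/81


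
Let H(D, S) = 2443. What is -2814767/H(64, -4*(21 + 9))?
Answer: -2814767/2443 ≈ -1152.2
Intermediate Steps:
-2814767/H(64, -4*(21 + 9)) = -2814767/2443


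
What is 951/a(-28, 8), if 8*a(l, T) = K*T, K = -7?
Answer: -951/7 ≈ -135.86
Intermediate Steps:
a(l, T) = -7*T/8 (a(l, T) = (-7*T)/8 = -7*T/8)
951/a(-28, 8) = 951/((-7/8*8)) = 951/(-7) = 951*(-⅐) = -951/7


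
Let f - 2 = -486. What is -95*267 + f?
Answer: -25849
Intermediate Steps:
f = -484 (f = 2 - 486 = -484)
-95*267 + f = -95*267 - 484 = -25365 - 484 = -25849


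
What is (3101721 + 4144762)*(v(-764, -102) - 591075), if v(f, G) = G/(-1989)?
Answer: -167045368136809/39 ≈ -4.2832e+12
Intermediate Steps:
v(f, G) = -G/1989 (v(f, G) = G*(-1/1989) = -G/1989)
(3101721 + 4144762)*(v(-764, -102) - 591075) = (3101721 + 4144762)*(-1/1989*(-102) - 591075) = 7246483*(2/39 - 591075) = 7246483*(-23051923/39) = -167045368136809/39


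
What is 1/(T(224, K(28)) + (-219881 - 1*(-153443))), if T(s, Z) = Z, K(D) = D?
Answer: -1/66410 ≈ -1.5058e-5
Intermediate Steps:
1/(T(224, K(28)) + (-219881 - 1*(-153443))) = 1/(28 + (-219881 - 1*(-153443))) = 1/(28 + (-219881 + 153443)) = 1/(28 - 66438) = 1/(-66410) = -1/66410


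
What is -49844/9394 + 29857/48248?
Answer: -1062198327/226620856 ≈ -4.6871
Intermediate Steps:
-49844/9394 + 29857/48248 = -49844*1/9394 + 29857*(1/48248) = -24922/4697 + 29857/48248 = -1062198327/226620856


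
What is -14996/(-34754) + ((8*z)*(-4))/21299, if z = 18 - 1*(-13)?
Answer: 142461918/370112723 ≈ 0.38491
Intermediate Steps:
z = 31 (z = 18 + 13 = 31)
-14996/(-34754) + ((8*z)*(-4))/21299 = -14996/(-34754) + ((8*31)*(-4))/21299 = -14996*(-1/34754) + (248*(-4))*(1/21299) = 7498/17377 - 992*1/21299 = 7498/17377 - 992/21299 = 142461918/370112723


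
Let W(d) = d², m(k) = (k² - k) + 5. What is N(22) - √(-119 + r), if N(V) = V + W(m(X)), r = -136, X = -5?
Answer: 1247 - I*√255 ≈ 1247.0 - 15.969*I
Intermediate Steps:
m(k) = 5 + k² - k
N(V) = 1225 + V (N(V) = V + (5 + (-5)² - 1*(-5))² = V + (5 + 25 + 5)² = V + 35² = V + 1225 = 1225 + V)
N(22) - √(-119 + r) = (1225 + 22) - √(-119 - 136) = 1247 - √(-255) = 1247 - I*√255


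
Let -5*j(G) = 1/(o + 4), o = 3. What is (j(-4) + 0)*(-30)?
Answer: 6/7 ≈ 0.85714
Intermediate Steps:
j(G) = -1/35 (j(G) = -1/(5*(3 + 4)) = -1/5/7 = -1/5*1/7 = -1/35)
(j(-4) + 0)*(-30) = (-1/35 + 0)*(-30) = -1/35*(-30) = 6/7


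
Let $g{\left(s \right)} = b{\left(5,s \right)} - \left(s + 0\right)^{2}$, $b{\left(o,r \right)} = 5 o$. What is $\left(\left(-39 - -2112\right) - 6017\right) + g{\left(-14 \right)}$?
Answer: $-4115$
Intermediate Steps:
$g{\left(s \right)} = 25 - s^{2}$ ($g{\left(s \right)} = 5 \cdot 5 - \left(s + 0\right)^{2} = 25 - s^{2}$)
$\left(\left(-39 - -2112\right) - 6017\right) + g{\left(-14 \right)} = \left(\left(-39 - -2112\right) - 6017\right) + \left(25 - \left(-14\right)^{2}\right) = \left(\left(-39 + 2112\right) - 6017\right) + \left(25 - 196\right) = \left(2073 - 6017\right) + \left(25 - 196\right) = -3944 - 171 = -4115$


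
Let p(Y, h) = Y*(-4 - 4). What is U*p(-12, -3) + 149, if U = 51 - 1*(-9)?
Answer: 5909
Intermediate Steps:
U = 60 (U = 51 + 9 = 60)
p(Y, h) = -8*Y (p(Y, h) = Y*(-8) = -8*Y)
U*p(-12, -3) + 149 = 60*(-8*(-12)) + 149 = 60*96 + 149 = 5760 + 149 = 5909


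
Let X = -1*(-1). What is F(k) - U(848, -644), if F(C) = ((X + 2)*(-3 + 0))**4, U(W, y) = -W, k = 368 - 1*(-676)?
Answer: 7409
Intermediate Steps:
X = 1
k = 1044 (k = 368 + 676 = 1044)
F(C) = 6561 (F(C) = ((1 + 2)*(-3 + 0))**4 = (3*(-3))**4 = (-9)**4 = 6561)
F(k) - U(848, -644) = 6561 - (-1)*848 = 6561 - 1*(-848) = 6561 + 848 = 7409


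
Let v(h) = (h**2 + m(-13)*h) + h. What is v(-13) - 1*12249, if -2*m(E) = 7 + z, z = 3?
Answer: -12028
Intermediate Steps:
m(E) = -5 (m(E) = -(7 + 3)/2 = -1/2*10 = -5)
v(h) = h**2 - 4*h (v(h) = (h**2 - 5*h) + h = h**2 - 4*h)
v(-13) - 1*12249 = -13*(-4 - 13) - 1*12249 = -13*(-17) - 12249 = 221 - 12249 = -12028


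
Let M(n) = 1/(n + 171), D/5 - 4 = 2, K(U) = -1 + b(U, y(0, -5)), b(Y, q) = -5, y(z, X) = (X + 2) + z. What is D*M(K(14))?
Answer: 2/11 ≈ 0.18182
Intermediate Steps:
y(z, X) = 2 + X + z (y(z, X) = (2 + X) + z = 2 + X + z)
K(U) = -6 (K(U) = -1 - 5 = -6)
D = 30 (D = 20 + 5*2 = 20 + 10 = 30)
M(n) = 1/(171 + n)
D*M(K(14)) = 30/(171 - 6) = 30/165 = 30*(1/165) = 2/11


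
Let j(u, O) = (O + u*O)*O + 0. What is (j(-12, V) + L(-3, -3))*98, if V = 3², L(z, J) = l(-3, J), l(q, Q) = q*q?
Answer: -86436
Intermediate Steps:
l(q, Q) = q²
L(z, J) = 9 (L(z, J) = (-3)² = 9)
V = 9
j(u, O) = O*(O + O*u) (j(u, O) = (O + O*u)*O + 0 = O*(O + O*u) + 0 = O*(O + O*u))
(j(-12, V) + L(-3, -3))*98 = (9²*(1 - 12) + 9)*98 = (81*(-11) + 9)*98 = (-891 + 9)*98 = -882*98 = -86436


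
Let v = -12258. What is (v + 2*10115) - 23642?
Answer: -15670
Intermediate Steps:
(v + 2*10115) - 23642 = (-12258 + 2*10115) - 23642 = (-12258 + 20230) - 23642 = 7972 - 23642 = -15670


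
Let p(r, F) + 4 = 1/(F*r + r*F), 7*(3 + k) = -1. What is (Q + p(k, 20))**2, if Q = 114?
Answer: 9368884849/774400 ≈ 12098.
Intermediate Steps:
k = -22/7 (k = -3 + (1/7)*(-1) = -3 - 1/7 = -22/7 ≈ -3.1429)
p(r, F) = -4 + 1/(2*F*r) (p(r, F) = -4 + 1/(F*r + r*F) = -4 + 1/(F*r + F*r) = -4 + 1/(2*F*r))
(Q + p(k, 20))**2 = (114 + (-4 + (1/2)/(20*(-22/7))))**2 = (114 + (-4 + (1/2)*(1/20)*(-7/22)))**2 = (114 + (-4 - 7/880))**2 = (114 - 3527/880)**2 = (96793/880)**2 = 9368884849/774400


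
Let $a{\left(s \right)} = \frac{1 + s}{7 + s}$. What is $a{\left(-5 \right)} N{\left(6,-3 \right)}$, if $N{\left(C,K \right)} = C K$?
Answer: $36$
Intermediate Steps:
$a{\left(s \right)} = \frac{1 + s}{7 + s}$
$a{\left(-5 \right)} N{\left(6,-3 \right)} = \frac{1 - 5}{7 - 5} \cdot 6 \left(-3\right) = \frac{1}{2} \left(-4\right) \left(-18\right) = \left(-2\right) \left(-18\right) = 36$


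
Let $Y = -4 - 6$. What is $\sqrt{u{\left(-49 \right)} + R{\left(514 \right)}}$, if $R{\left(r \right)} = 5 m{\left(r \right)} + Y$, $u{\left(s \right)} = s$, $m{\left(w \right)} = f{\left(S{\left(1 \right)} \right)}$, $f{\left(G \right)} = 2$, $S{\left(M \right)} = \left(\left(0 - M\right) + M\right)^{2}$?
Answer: $7 i \approx 7.0 i$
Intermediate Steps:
$S{\left(M \right)} = 0$ ($S{\left(M \right)} = \left(- M + M\right)^{2} = 0^{2} = 0$)
$m{\left(w \right)} = 2$
$Y = -10$
$R{\left(r \right)} = 0$ ($R{\left(r \right)} = 5 \cdot 2 - 10 = 10 - 10 = 0$)
$\sqrt{u{\left(-49 \right)} + R{\left(514 \right)}} = \sqrt{-49 + 0} = \sqrt{-49} = 7 i$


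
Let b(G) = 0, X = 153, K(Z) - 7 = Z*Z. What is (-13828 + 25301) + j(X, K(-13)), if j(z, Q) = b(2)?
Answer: 11473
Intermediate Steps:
K(Z) = 7 + Z**2 (K(Z) = 7 + Z*Z = 7 + Z**2)
j(z, Q) = 0
(-13828 + 25301) + j(X, K(-13)) = (-13828 + 25301) + 0 = 11473 + 0 = 11473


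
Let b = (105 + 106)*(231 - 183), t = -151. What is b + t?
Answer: 9977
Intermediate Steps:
b = 10128 (b = 211*48 = 10128)
b + t = 10128 - 151 = 9977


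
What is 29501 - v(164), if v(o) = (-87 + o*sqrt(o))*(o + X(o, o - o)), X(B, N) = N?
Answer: 43769 - 53792*sqrt(41) ≈ -3.0067e+5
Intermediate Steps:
v(o) = o*(-87 + o**(3/2)) (v(o) = (-87 + o*sqrt(o))*(o + (o - o)) = (-87 + o**(3/2))*(o + 0) = (-87 + o**(3/2))*o = o*(-87 + o**(3/2)))
29501 - v(164) = 29501 - (164**(5/2) - 87*164) = 29501 - (53792*sqrt(41) - 14268) = 29501 - (-14268 + 53792*sqrt(41)) = 29501 + (14268 - 53792*sqrt(41)) = 43769 - 53792*sqrt(41)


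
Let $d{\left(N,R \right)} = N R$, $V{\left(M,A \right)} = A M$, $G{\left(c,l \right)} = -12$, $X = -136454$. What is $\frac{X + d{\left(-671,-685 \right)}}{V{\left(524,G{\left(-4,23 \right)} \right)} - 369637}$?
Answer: $- \frac{323181}{375925} \approx -0.8597$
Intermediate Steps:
$\frac{X + d{\left(-671,-685 \right)}}{V{\left(524,G{\left(-4,23 \right)} \right)} - 369637} = \frac{-136454 - -459635}{\left(-12\right) 524 - 369637} = \frac{-136454 + 459635}{-6288 - 369637} = \frac{323181}{-375925} = 323181 \left(- \frac{1}{375925}\right) = - \frac{323181}{375925}$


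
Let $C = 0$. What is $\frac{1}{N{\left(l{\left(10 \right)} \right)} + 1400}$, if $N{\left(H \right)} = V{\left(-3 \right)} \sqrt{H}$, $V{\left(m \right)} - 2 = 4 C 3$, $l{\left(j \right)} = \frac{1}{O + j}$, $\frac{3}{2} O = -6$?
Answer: $\frac{2100}{2939999} - \frac{\sqrt{6}}{5879998} \approx 0.00071387$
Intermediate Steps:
$O = -4$ ($O = \frac{2}{3} \left(-6\right) = -4$)
$l{\left(j \right)} = \frac{1}{-4 + j}$
$V{\left(m \right)} = 2$ ($V{\left(m \right)} = 2 + 4 \cdot 0 \cdot 3 = 2 + 0 \cdot 3 = 2 + 0 = 2$)
$N{\left(H \right)} = 2 \sqrt{H}$
$\frac{1}{N{\left(l{\left(10 \right)} \right)} + 1400} = \frac{1}{2 \sqrt{\frac{1}{-4 + 10}} + 1400} = \frac{1}{2 \sqrt{\frac{1}{6}} + 1400} = \frac{1}{\frac{2}{\sqrt{6}} + 1400} = \frac{1}{2 \frac{\sqrt{6}}{6} + 1400} = \frac{1}{\frac{\sqrt{6}}{3} + 1400} = \frac{1}{1400 + \frac{\sqrt{6}}{3}}$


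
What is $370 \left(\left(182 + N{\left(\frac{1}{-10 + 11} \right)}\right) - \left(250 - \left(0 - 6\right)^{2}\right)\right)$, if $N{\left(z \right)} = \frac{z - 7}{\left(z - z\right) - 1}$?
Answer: $-9620$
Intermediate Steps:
$N{\left(z \right)} = 7 - z$ ($N{\left(z \right)} = \frac{-7 + z}{0 - 1} = \frac{-7 + z}{-1} = \left(-7 + z\right) \left(-1\right) = 7 - z$)
$370 \left(\left(182 + N{\left(\frac{1}{-10 + 11} \right)}\right) - \left(250 - \left(0 - 6\right)^{2}\right)\right) = 370 \left(\left(182 + \left(7 - \frac{1}{-10 + 11}\right)\right) - \left(250 - \left(0 - 6\right)^{2}\right)\right) = 370 \left(\left(182 + \left(7 - 1^{-1}\right)\right) - \left(250 - 36\right)\right) = 370 \left(\left(182 + \left(7 - 1\right)\right) + \left(\left(36 - 168\right) - 82\right)\right) = 370 \left(\left(182 + \left(7 - 1\right)\right) - 214\right) = 370 \left(\left(182 + 6\right) - 214\right) = 370 \left(188 - 214\right) = 370 \left(-26\right) = -9620$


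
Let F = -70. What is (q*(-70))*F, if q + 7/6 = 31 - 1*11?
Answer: 276850/3 ≈ 92283.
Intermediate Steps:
q = 113/6 (q = -7/6 + (31 - 1*11) = -7/6 + (31 - 11) = -7/6 + 20 = 113/6 ≈ 18.833)
(q*(-70))*F = ((113/6)*(-70))*(-70) = -3955/3*(-70) = 276850/3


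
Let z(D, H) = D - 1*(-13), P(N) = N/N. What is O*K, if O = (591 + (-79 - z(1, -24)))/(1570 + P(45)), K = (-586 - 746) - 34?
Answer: -680268/1571 ≈ -433.02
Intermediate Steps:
P(N) = 1
z(D, H) = 13 + D (z(D, H) = D + 13 = 13 + D)
K = -1366 (K = -1332 - 34 = -1366)
O = 498/1571 (O = (591 + (-79 - (13 + 1)))/(1570 + 1) = (591 + (-79 - 1*14))/1571 = (591 + (-79 - 14))*(1/1571) = (591 - 93)*(1/1571) = 498*(1/1571) = 498/1571 ≈ 0.31700)
O*K = (498/1571)*(-1366) = -680268/1571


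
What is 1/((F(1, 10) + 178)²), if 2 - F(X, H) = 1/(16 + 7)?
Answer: 529/17131321 ≈ 3.0879e-5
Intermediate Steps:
F(X, H) = 45/23 (F(X, H) = 2 - 1/(16 + 7) = 2 - 1/23 = 45/23)
1/((F(1, 10) + 178)²) = 1/((45/23 + 178)²) = 1/((4139/23)²) = 1/(17131321/529) = 529/17131321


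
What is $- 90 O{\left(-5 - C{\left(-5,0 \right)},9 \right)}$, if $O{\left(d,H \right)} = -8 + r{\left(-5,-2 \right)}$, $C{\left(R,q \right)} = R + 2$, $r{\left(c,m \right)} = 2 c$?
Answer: $1620$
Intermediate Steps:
$C{\left(R,q \right)} = 2 + R$
$O{\left(d,H \right)} = -18$ ($O{\left(d,H \right)} = -8 + 2 \left(-5\right) = -8 - 10 = -18$)
$- 90 O{\left(-5 - C{\left(-5,0 \right)},9 \right)} = \left(-90\right) \left(-18\right) = 1620$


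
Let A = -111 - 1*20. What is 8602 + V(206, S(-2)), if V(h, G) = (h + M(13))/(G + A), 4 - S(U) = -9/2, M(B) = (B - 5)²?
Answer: 421390/49 ≈ 8599.8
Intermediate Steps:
A = -131 (A = -111 - 20 = -131)
M(B) = (-5 + B)²
S(U) = 17/2 (S(U) = 4 - (-9)/2 = 4 - 1*(-9/2) = 4 + 9/2 = 17/2)
V(h, G) = (64 + h)/(-131 + G) (V(h, G) = (h + (-5 + 13)²)/(G - 131) = (h + 8²)/(-131 + G) = (h + 64)/(-131 + G) = (64 + h)/(-131 + G))
8602 + V(206, S(-2)) = 8602 + (64 + 206)/(-131 + 17/2) = 8602 + 270/(-245/2) = 8602 - 2/245*270 = 8602 - 108/49 = 421390/49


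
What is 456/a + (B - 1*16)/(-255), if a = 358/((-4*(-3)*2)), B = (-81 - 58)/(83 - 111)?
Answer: 13041797/426020 ≈ 30.613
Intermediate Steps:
B = 139/28 (B = -139/(-28) = -139*(-1/28) = 139/28 ≈ 4.9643)
a = 179/12 (a = 358/((12*2)) = 358/24 = 358*(1/24) = 179/12 ≈ 14.917)
456/a + (B - 1*16)/(-255) = 456/(179/12) + (139/28 - 1*16)/(-255) = 456*(12/179) + (139/28 - 16)*(-1/255) = 5472/179 - 309/28*(-1/255) = 5472/179 + 103/2380 = 13041797/426020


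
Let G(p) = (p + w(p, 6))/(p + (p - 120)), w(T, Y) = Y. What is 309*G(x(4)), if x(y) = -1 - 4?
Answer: -309/130 ≈ -2.3769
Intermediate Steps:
x(y) = -5
G(p) = (6 + p)/(-120 + 2*p) (G(p) = (p + 6)/(p + (p - 120)) = (6 + p)/(p + (-120 + p)) = (6 + p)/(-120 + 2*p))
309*G(x(4)) = 309*((6 - 5)/(2*(-60 - 5))) = 309*((½)*1/(-65)) = 309*((½)*(-1/65)*1) = 309*(-1/130) = -309/130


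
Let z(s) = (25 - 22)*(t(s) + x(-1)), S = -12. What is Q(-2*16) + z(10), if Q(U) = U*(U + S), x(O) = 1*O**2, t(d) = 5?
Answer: 1426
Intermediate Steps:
x(O) = O**2
Q(U) = U*(-12 + U) (Q(U) = U*(U - 12) = U*(-12 + U))
z(s) = 18 (z(s) = (25 - 22)*(5 + (-1)**2) = 3*(5 + 1) = 3*6 = 18)
Q(-2*16) + z(10) = (-2*16)*(-12 - 2*16) + 18 = -32*(-12 - 32) + 18 = -32*(-44) + 18 = 1408 + 18 = 1426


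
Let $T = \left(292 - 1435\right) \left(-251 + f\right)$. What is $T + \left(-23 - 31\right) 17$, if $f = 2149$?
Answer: $-2170332$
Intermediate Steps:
$T = -2169414$ ($T = \left(292 - 1435\right) \left(-251 + 2149\right) = \left(-1143\right) 1898 = -2169414$)
$T + \left(-23 - 31\right) 17 = -2169414 + \left(-23 - 31\right) 17 = -2169414 - 918 = -2170332$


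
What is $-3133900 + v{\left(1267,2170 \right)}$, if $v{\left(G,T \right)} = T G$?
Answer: $-384510$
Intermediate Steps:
$v{\left(G,T \right)} = G T$
$-3133900 + v{\left(1267,2170 \right)} = -3133900 + 1267 \cdot 2170 = -3133900 + 2749390 = -384510$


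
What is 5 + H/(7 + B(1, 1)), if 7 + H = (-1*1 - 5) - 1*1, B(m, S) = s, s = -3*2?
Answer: -9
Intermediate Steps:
s = -6
B(m, S) = -6
H = -14 (H = -7 + ((-1*1 - 5) - 1*1) = -7 + ((-1 - 5) - 1) = -7 + (-6 - 1) = -7 - 7 = -14)
5 + H/(7 + B(1, 1)) = 5 - 14/(7 - 6) = 5 - 14/1 = 5 + 1*(-14) = 5 - 14 = -9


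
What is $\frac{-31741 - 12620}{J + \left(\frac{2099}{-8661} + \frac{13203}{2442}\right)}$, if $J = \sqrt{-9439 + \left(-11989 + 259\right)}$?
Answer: $- \frac{11386657550582161650}{1053493917690154429} + \frac{2204886379094756676 i \sqrt{21169}}{1053493917690154429} \approx -10.808 + 304.51 i$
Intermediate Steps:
$J = i \sqrt{21169}$ ($J = \sqrt{-9439 - 11730} = \sqrt{-21169} = i \sqrt{21169} \approx 145.5 i$)
$\frac{-31741 - 12620}{J + \left(\frac{2099}{-8661} + \frac{13203}{2442}\right)} = \frac{-31741 - 12620}{i \sqrt{21169} + \left(\frac{2099}{-8661} + \frac{13203}{2442}\right)} = - \frac{44361}{i \sqrt{21169} + \left(2099 \left(- \frac{1}{8661}\right) + 13203 \cdot \frac{1}{2442}\right)} = - \frac{44361}{i \sqrt{21169} + \left(- \frac{2099}{8661} + \frac{4401}{814}\right)} = - \frac{44361}{i \sqrt{21169} + \frac{36408475}{7050054}} = - \frac{44361}{\frac{36408475}{7050054} + i \sqrt{21169}}$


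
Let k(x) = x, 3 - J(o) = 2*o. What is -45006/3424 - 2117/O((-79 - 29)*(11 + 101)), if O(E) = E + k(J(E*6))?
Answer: -2997850981/227797008 ≈ -13.160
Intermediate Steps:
J(o) = 3 - 2*o
O(E) = 3 - 11*E (O(E) = E + (3 - 2*E*6) = E + (3 - 12*E) = 3 - 11*E)
-45006/3424 - 2117/O((-79 - 29)*(11 + 101)) = -45006/3424 - 2117/(3 - 11*(-79 - 29)*(11 + 101)) = -45006*1/3424 - 2117/(3 - (-1188)*112) = -22503/1712 - 2117/(3 - 11*(-12096)) = -22503/1712 - 2117/(3 + 133056) = -22503/1712 - 2117/133059 = -2997850981/227797008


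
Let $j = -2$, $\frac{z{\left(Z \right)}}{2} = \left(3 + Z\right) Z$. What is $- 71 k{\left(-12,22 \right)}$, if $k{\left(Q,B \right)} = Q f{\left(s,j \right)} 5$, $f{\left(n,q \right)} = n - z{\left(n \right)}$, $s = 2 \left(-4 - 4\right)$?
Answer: $-1840320$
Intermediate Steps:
$z{\left(Z \right)} = 2 Z \left(3 + Z\right)$ ($z{\left(Z \right)} = 2 \left(3 + Z\right) Z = 2 Z \left(3 + Z\right)$)
$s = -16$ ($s = 2 \left(-8\right) = -16$)
$f{\left(n,q \right)} = n - 2 n \left(3 + n\right)$
$k{\left(Q,B \right)} = - 2160 Q$ ($k{\left(Q,B \right)} = Q \left(- 16 \left(-5 - -32\right)\right) 5 = Q \left(- 16 \left(-5 + 32\right)\right) 5 = Q \left(\left(-16\right) 27\right) 5 = Q \left(-432\right) 5 = - 432 Q 5 = - 2160 Q$)
$- 71 k{\left(-12,22 \right)} = - 71 \left(\left(-2160\right) \left(-12\right)\right) = \left(-71\right) 25920 = -1840320$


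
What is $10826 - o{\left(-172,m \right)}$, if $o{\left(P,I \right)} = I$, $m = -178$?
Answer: $11004$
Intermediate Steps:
$10826 - o{\left(-172,m \right)} = 10826 - -178 = 10826 + 178 = 11004$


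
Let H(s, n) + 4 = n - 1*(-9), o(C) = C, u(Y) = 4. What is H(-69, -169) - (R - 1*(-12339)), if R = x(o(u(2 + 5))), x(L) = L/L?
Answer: -12504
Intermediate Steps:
x(L) = 1
H(s, n) = 5 + n (H(s, n) = -4 + (n - 1*(-9)) = -4 + (n + 9) = -4 + (9 + n) = 5 + n)
R = 1
H(-69, -169) - (R - 1*(-12339)) = (5 - 169) - (1 - 1*(-12339)) = -164 - (1 + 12339) = -164 - 1*12340 = -164 - 12340 = -12504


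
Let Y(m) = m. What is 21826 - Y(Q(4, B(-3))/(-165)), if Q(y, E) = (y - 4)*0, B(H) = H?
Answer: 21826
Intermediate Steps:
Q(y, E) = 0 (Q(y, E) = (-4 + y)*0 = 0)
21826 - Y(Q(4, B(-3))/(-165)) = 21826 - 0/(-165) = 21826 - 0*(-1)/165 = 21826 - 1*0 = 21826 + 0 = 21826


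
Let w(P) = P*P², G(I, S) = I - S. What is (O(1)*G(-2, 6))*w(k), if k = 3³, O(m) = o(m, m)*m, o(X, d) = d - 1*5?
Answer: 629856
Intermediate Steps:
o(X, d) = -5 + d (o(X, d) = d - 5 = -5 + d)
O(m) = m*(-5 + m) (O(m) = (-5 + m)*m = m*(-5 + m))
k = 27
w(P) = P³
(O(1)*G(-2, 6))*w(k) = ((1*(-5 + 1))*(-2 - 1*6))*27³ = ((1*(-4))*(-2 - 6))*19683 = -4*(-8)*19683 = 32*19683 = 629856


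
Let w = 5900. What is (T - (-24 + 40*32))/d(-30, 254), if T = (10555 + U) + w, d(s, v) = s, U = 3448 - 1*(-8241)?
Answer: -13444/15 ≈ -896.27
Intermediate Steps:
U = 11689 (U = 3448 + 8241 = 11689)
T = 28144 (T = (10555 + 11689) + 5900 = 22244 + 5900 = 28144)
(T - (-24 + 40*32))/d(-30, 254) = (28144 - (-24 + 40*32))/(-30) = (28144 - (-24 + 1280))*(-1/30) = (28144 - 1*1256)*(-1/30) = (28144 - 1256)*(-1/30) = 26888*(-1/30) = -13444/15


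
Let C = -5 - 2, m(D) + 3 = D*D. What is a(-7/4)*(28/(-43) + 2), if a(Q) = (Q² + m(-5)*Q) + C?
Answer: -19691/344 ≈ -57.241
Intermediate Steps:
m(D) = -3 + D² (m(D) = -3 + D*D = -3 + D²)
C = -7
a(Q) = -7 + Q² + 22*Q (a(Q) = (Q² + (-3 + (-5)²)*Q) - 7 = (Q² + (-3 + 25)*Q) - 7 = (Q² + 22*Q) - 7 = -7 + Q² + 22*Q)
a(-7/4)*(28/(-43) + 2) = (-7 + (-7/4)² + 22*(-7/4))*(28/(-43) + 2) = (-7 + (-7*¼)² + 22*(-7*¼))*(28*(-1/43) + 2) = (-7 + (-7/4)² + 22*(-7/4))*(-28/43 + 2) = (-7 + 49/16 - 77/2)*(58/43) = -679/16*58/43 = -19691/344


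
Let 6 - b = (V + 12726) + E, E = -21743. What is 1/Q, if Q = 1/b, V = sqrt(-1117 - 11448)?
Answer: 9023 - I*sqrt(12565) ≈ 9023.0 - 112.09*I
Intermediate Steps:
V = I*sqrt(12565) (V = sqrt(-12565) = I*sqrt(12565) ≈ 112.09*I)
b = 9023 - I*sqrt(12565) (b = 6 - ((I*sqrt(12565) + 12726) - 21743) = 6 - ((12726 + I*sqrt(12565)) - 21743) = 6 - (-9017 + I*sqrt(12565)) = 6 + (9017 - I*sqrt(12565)) = 9023 - I*sqrt(12565) ≈ 9023.0 - 112.09*I)
Q = 1/(9023 - I*sqrt(12565)) ≈ 0.00011081 + 1.377e-6*I
1/Q = 1/(1289/11632442 + I*sqrt(12565)/81427094)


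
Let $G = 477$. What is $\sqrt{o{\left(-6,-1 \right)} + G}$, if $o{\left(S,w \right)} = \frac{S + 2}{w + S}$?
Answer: $\frac{\sqrt{23401}}{7} \approx 21.853$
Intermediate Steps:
$o{\left(S,w \right)} = \frac{2 + S}{S + w}$
$\sqrt{o{\left(-6,-1 \right)} + G} = \sqrt{\frac{2 - 6}{-6 - 1} + 477} = \sqrt{\frac{1}{-7} \left(-4\right) + 477} = \sqrt{\left(- \frac{1}{7}\right) \left(-4\right) + 477} = \sqrt{\frac{4}{7} + 477} = \sqrt{\frac{3343}{7}} = \frac{\sqrt{23401}}{7}$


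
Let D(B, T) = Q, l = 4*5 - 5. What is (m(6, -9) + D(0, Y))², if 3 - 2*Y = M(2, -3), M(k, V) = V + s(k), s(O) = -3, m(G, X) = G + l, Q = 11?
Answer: 1024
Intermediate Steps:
l = 15 (l = 20 - 5 = 15)
m(G, X) = 15 + G (m(G, X) = G + 15 = 15 + G)
M(k, V) = -3 + V (M(k, V) = V - 3 = -3 + V)
Y = 9/2 (Y = 3/2 - (-3 - 3)/2 = 3/2 - ½*(-6) = 3/2 + 3 = 9/2 ≈ 4.5000)
D(B, T) = 11
(m(6, -9) + D(0, Y))² = ((15 + 6) + 11)² = (21 + 11)² = 32² = 1024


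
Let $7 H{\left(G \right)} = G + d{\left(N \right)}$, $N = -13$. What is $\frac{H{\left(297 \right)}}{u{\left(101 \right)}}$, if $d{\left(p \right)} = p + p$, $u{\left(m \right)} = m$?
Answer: $\frac{271}{707} \approx 0.38331$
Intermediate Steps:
$d{\left(p \right)} = 2 p$
$H{\left(G \right)} = - \frac{26}{7} + \frac{G}{7}$ ($H{\left(G \right)} = \frac{G + 2 \left(-13\right)}{7} = \frac{G - 26}{7} = \frac{-26 + G}{7} = - \frac{26}{7} + \frac{G}{7}$)
$\frac{H{\left(297 \right)}}{u{\left(101 \right)}} = \frac{- \frac{26}{7} + \frac{1}{7} \cdot 297}{101} = \left(- \frac{26}{7} + \frac{297}{7}\right) \frac{1}{101} = \frac{271}{7} \cdot \frac{1}{101} = \frac{271}{707}$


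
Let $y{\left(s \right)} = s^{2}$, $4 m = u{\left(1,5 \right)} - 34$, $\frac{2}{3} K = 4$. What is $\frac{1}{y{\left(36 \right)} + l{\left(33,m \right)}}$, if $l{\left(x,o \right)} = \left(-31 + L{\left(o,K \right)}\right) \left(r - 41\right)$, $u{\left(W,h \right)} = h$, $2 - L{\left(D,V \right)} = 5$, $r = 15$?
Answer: $\frac{1}{2180} \approx 0.00045872$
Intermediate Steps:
$K = 6$ ($K = \frac{3}{2} \cdot 4 = 6$)
$L{\left(D,V \right)} = -3$ ($L{\left(D,V \right)} = 2 - 5 = -3$)
$m = - \frac{29}{4}$ ($m = \frac{5 - 34}{4} = \frac{1}{4} \left(-29\right) = - \frac{29}{4} \approx -7.25$)
$l{\left(x,o \right)} = 884$ ($l{\left(x,o \right)} = \left(-31 - 3\right) \left(15 - 41\right) = \left(-34\right) \left(-26\right) = 884$)
$\frac{1}{y{\left(36 \right)} + l{\left(33,m \right)}} = \frac{1}{36^{2} + 884} = \frac{1}{1296 + 884} = \frac{1}{2180}$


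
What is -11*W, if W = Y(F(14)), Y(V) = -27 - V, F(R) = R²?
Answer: 2453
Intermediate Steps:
W = -223 (W = -27 - 1*14² = -27 - 1*196 = -27 - 196 = -223)
-11*W = -11*(-223) = 2453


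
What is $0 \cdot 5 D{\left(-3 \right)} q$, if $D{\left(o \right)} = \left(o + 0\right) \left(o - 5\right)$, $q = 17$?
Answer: $0$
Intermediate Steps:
$D{\left(o \right)} = o \left(-5 + o\right)$
$0 \cdot 5 D{\left(-3 \right)} q = 0 \cdot 5 \left(- 3 \left(-5 - 3\right)\right) 17 = 0 \left(\left(-3\right) \left(-8\right)\right) 17 = 0 \cdot 24 \cdot 17 = 0 \cdot 17 = 0$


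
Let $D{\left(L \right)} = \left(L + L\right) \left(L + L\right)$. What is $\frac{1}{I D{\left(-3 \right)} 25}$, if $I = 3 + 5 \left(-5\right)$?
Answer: $- \frac{1}{19800} \approx -5.0505 \cdot 10^{-5}$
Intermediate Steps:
$D{\left(L \right)} = 4 L^{2}$ ($D{\left(L \right)} = 2 L 2 L = 4 L^{2}$)
$I = -22$ ($I = 3 - 25 = -22$)
$\frac{1}{I D{\left(-3 \right)} 25} = \frac{1}{- 22 \cdot 4 \left(-3\right)^{2} \cdot 25} = \frac{1}{- 22 \cdot 4 \cdot 9 \cdot 25} = \frac{1}{\left(-22\right) 36 \cdot 25} = \frac{1}{\left(-792\right) 25} = \frac{1}{-19800} = - \frac{1}{19800}$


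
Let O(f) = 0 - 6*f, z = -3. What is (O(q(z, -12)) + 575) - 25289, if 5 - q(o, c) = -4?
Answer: -24768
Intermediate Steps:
q(o, c) = 9 (q(o, c) = 5 - 1*(-4) = 5 + 4 = 9)
O(f) = -6*f
(O(q(z, -12)) + 575) - 25289 = (-6*9 + 575) - 25289 = (-54 + 575) - 25289 = 521 - 25289 = -24768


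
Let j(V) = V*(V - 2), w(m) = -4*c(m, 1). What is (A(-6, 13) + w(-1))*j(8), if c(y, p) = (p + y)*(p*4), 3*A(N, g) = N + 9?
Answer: 48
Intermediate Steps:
A(N, g) = 3 + N/3 (A(N, g) = (N + 9)/3 = (9 + N)/3 = 3 + N/3)
c(y, p) = 4*p*(p + y) (c(y, p) = (p + y)*(4*p) = 4*p*(p + y))
w(m) = -16 - 16*m (w(m) = -16*(1 + m) = -4*(4 + 4*m) = -16 - 16*m)
j(V) = V*(-2 + V)
(A(-6, 13) + w(-1))*j(8) = ((3 + (⅓)*(-6)) + (-16 - 16*(-1)))*(8*(-2 + 8)) = ((3 - 2) + (-16 + 16))*(8*6) = (1 + 0)*48 = 1*48 = 48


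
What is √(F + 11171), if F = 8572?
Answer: √19743 ≈ 140.51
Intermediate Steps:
√(F + 11171) = √(8572 + 11171) = √19743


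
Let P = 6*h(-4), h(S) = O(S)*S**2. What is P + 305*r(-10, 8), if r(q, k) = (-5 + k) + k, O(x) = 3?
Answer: 3643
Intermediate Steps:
h(S) = 3*S**2
r(q, k) = -5 + 2*k
P = 288 (P = 6*(3*(-4)**2) = 6*(3*16) = 6*48 = 288)
P + 305*r(-10, 8) = 288 + 305*(-5 + 2*8) = 288 + 305*(-5 + 16) = 288 + 305*11 = 288 + 3355 = 3643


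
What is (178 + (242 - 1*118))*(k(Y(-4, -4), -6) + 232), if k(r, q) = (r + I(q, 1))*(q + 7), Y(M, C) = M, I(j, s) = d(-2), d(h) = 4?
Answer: 70064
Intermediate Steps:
I(j, s) = 4
k(r, q) = (4 + r)*(7 + q) (k(r, q) = (r + 4)*(q + 7) = (4 + r)*(7 + q))
(178 + (242 - 1*118))*(k(Y(-4, -4), -6) + 232) = (178 + (242 - 1*118))*((28 + 4*(-6) + 7*(-4) - 6*(-4)) + 232) = (178 + (242 - 118))*((28 - 24 - 28 + 24) + 232) = (178 + 124)*(0 + 232) = 302*232 = 70064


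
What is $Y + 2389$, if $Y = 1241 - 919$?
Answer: $2711$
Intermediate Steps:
$Y = 322$
$Y + 2389 = 322 + 2389 = 2711$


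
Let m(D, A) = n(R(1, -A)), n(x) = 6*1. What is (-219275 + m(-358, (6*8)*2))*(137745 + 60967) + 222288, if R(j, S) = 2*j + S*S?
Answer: -43571159240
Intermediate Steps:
R(j, S) = S² + 2*j (R(j, S) = 2*j + S² = S² + 2*j)
n(x) = 6
m(D, A) = 6
(-219275 + m(-358, (6*8)*2))*(137745 + 60967) + 222288 = (-219275 + 6)*(137745 + 60967) + 222288 = -219269*198712 + 222288 = -43571381528 + 222288 = -43571159240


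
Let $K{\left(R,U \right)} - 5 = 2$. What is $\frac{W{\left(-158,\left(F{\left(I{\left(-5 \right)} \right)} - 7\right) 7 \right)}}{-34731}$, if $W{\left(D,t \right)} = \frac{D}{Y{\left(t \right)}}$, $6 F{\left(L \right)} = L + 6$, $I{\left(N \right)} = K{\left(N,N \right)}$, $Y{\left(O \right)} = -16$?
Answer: $- \frac{79}{277848} \approx -0.00028433$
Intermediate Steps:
$K{\left(R,U \right)} = 7$ ($K{\left(R,U \right)} = 5 + 2 = 7$)
$I{\left(N \right)} = 7$
$F{\left(L \right)} = 1 + \frac{L}{6}$ ($F{\left(L \right)} = \frac{L + 6}{6} = \frac{6 + L}{6} = 1 + \frac{L}{6}$)
$W{\left(D,t \right)} = - \frac{D}{16}$ ($W{\left(D,t \right)} = \frac{D}{-16} = D \left(- \frac{1}{16}\right) = - \frac{D}{16}$)
$\frac{W{\left(-158,\left(F{\left(I{\left(-5 \right)} \right)} - 7\right) 7 \right)}}{-34731} = \frac{\left(- \frac{1}{16}\right) \left(-158\right)}{-34731} = \frac{79}{8} \left(- \frac{1}{34731}\right) = - \frac{79}{277848}$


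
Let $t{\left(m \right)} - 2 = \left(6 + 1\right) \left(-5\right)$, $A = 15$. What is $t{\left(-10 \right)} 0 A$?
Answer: $0$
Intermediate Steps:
$t{\left(m \right)} = -33$ ($t{\left(m \right)} = 2 + \left(6 + 1\right) \left(-5\right) = 2 + 7 \left(-5\right) = 2 - 35 = -33$)
$t{\left(-10 \right)} 0 A = \left(-33\right) 0 \cdot 15 = 0 \cdot 15 = 0$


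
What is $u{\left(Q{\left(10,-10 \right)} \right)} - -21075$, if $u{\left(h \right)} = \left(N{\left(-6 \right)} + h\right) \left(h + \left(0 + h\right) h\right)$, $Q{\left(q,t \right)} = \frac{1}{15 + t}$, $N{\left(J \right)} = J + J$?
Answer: $\frac{2634021}{125} \approx 21072.0$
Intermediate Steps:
$N{\left(J \right)} = 2 J$
$u{\left(h \right)} = \left(-12 + h\right) \left(h + h^{2}\right)$ ($u{\left(h \right)} = \left(2 \left(-6\right) + h\right) \left(h + \left(0 + h\right) h\right) = \left(-12 + h\right) \left(h + h h\right) = \left(-12 + h\right) \left(h + h^{2}\right)$)
$u{\left(Q{\left(10,-10 \right)} \right)} - -21075 = \frac{-12 + \left(\frac{1}{15 - 10}\right)^{2} - \frac{11}{15 - 10}}{15 - 10} - -21075 = \frac{-12 + \left(\frac{1}{5}\right)^{2} - \frac{11}{5}}{5} + 21075 = \frac{-12 + \frac{1}{25} - \frac{11}{5}}{5} + 21075 = \frac{1}{5} \left(- \frac{354}{25}\right) + 21075 = - \frac{354}{125} + 21075 = \frac{2634021}{125}$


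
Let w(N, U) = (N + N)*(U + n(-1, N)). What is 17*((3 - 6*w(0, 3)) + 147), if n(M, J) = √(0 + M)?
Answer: 2550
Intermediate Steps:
n(M, J) = √M
w(N, U) = 2*N*(I + U) (w(N, U) = (N + N)*(U + √(-1)) = (2*N)*(U + I) = (2*N)*(I + U) = 2*N*(I + U))
17*((3 - 6*w(0, 3)) + 147) = 17*((3 - 12*0*(I + 3)) + 147) = 17*((3 - 12*0*(3 + I)) + 147) = 17*((3 - 6*0) + 147) = 17*((3 + 0) + 147) = 17*(3 + 147) = 17*150 = 2550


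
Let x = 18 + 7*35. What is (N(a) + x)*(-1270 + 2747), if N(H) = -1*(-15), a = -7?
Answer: 410606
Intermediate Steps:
N(H) = 15
x = 263 (x = 18 + 245 = 263)
(N(a) + x)*(-1270 + 2747) = (15 + 263)*(-1270 + 2747) = 278*1477 = 410606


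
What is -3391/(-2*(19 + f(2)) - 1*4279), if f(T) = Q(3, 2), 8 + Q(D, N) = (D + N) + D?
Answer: 3391/4317 ≈ 0.78550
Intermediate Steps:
Q(D, N) = -8 + N + 2*D (Q(D, N) = -8 + ((D + N) + D) = -8 + (N + 2*D) = -8 + N + 2*D)
f(T) = 0 (f(T) = -8 + 2 + 2*3 = -8 + 2 + 6 = 0)
-3391/(-2*(19 + f(2)) - 1*4279) = -3391/(-2*(19 + 0) - 1*4279) = -3391/(-2*19 - 4279) = -3391/(-38 - 4279) = -3391/(-4317) = -3391*(-1/4317) = 3391/4317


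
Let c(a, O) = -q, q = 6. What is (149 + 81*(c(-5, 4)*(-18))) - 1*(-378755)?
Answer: 387652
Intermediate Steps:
c(a, O) = -6 (c(a, O) = -1*6 = -6)
(149 + 81*(c(-5, 4)*(-18))) - 1*(-378755) = (149 + 81*(-6*(-18))) - 1*(-378755) = (149 + 81*108) + 378755 = (149 + 8748) + 378755 = 8897 + 378755 = 387652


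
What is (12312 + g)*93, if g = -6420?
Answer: 547956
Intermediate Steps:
(12312 + g)*93 = (12312 - 6420)*93 = 5892*93 = 547956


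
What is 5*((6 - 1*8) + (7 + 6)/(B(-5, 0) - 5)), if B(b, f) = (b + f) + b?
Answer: -43/3 ≈ -14.333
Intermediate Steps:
B(b, f) = f + 2*b
5*((6 - 1*8) + (7 + 6)/(B(-5, 0) - 5)) = 5*((6 - 1*8) + (7 + 6)/((0 + 2*(-5)) - 5)) = 5*((6 - 8) + 13/((0 - 10) - 5)) = 5*(-2 + 13/(-10 - 5)) = 5*(-2 + 13/(-15)) = 5*(-2 + 13*(-1/15)) = 5*(-2 - 13/15) = 5*(-43/15) = -43/3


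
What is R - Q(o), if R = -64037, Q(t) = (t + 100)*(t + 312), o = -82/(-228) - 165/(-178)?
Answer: -2464640055754/25735329 ≈ -95769.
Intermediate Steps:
o = 6527/5073 (o = -82*(-1/228) - 165*(-1/178) = 41/114 + 165/178 = 6527/5073 ≈ 1.2866)
Q(t) = (100 + t)*(312 + t)
R - Q(o) = -64037 - (31200 + (6527/5073)² + 412*(6527/5073)) = -64037 - (31200 + 42601729/25735329 + 2689124/5073) = -64037 - 1*816626792581/25735329 = -64037 - 816626792581/25735329 = -2464640055754/25735329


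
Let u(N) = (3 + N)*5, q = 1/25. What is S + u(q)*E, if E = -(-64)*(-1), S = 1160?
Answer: 936/5 ≈ 187.20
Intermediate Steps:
q = 1/25 ≈ 0.040000
u(N) = 15 + 5*N
E = -64 (E = -32*2 = -64)
S + u(q)*E = 1160 + (15 + 5*(1/25))*(-64) = 1160 + (15 + 1/5)*(-64) = 1160 + (76/5)*(-64) = 1160 - 4864/5 = 936/5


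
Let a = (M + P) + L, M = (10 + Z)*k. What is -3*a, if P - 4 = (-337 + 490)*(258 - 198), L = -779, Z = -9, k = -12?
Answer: -25179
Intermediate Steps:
P = 9184 (P = 4 + (-337 + 490)*(258 - 198) = 4 + 153*60 = 4 + 9180 = 9184)
M = -12 (M = (10 - 9)*(-12) = 1*(-12) = -12)
a = 8393 (a = (-12 + 9184) - 779 = 9172 - 779 = 8393)
-3*a = -3*8393 = -25179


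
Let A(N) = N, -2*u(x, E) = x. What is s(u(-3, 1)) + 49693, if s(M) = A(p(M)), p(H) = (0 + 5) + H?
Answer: 99399/2 ≈ 49700.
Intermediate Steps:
u(x, E) = -x/2
p(H) = 5 + H
s(M) = 5 + M
s(u(-3, 1)) + 49693 = (5 - 1/2*(-3)) + 49693 = (5 + 3/2) + 49693 = 13/2 + 49693 = 99399/2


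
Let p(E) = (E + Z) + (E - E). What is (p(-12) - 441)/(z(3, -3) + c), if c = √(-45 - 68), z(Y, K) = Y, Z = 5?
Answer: -672/61 + 224*I*√113/61 ≈ -11.016 + 39.035*I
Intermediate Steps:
c = I*√113 (c = √(-113) = I*√113 ≈ 10.63*I)
p(E) = 5 + E (p(E) = (E + 5) + (E - E) = (5 + E) + 0 = 5 + E)
(p(-12) - 441)/(z(3, -3) + c) = ((5 - 12) - 441)/(3 + I*√113) = (-7 - 441)/(3 + I*√113) = -448/(3 + I*√113)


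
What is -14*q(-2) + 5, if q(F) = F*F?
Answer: -51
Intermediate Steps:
q(F) = F²
-14*q(-2) + 5 = -14*(-2)² + 5 = -14*4 + 5 = -56 + 5 = -51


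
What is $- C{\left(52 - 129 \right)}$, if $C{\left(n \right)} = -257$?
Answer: $257$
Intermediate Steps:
$- C{\left(52 - 129 \right)} = \left(-1\right) \left(-257\right) = 257$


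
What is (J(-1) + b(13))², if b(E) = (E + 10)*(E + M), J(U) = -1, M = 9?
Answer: 255025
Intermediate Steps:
b(E) = (9 + E)*(10 + E) (b(E) = (E + 10)*(E + 9) = (10 + E)*(9 + E) = (9 + E)*(10 + E))
(J(-1) + b(13))² = (-1 + (90 + 13² + 19*13))² = (-1 + (90 + 169 + 247))² = (-1 + 506)² = 505² = 255025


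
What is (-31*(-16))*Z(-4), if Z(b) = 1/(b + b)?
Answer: -62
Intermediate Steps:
Z(b) = 1/(2*b)
(-31*(-16))*Z(-4) = (-31*(-16))*((½)/(-4)) = 496*((½)*(-¼)) = 496*(-⅛) = -62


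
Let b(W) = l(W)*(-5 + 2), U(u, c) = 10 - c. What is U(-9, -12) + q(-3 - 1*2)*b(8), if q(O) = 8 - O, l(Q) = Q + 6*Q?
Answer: -2162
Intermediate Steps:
l(Q) = 7*Q
b(W) = -21*W (b(W) = (7*W)*(-5 + 2) = (7*W)*(-3) = -21*W)
U(-9, -12) + q(-3 - 1*2)*b(8) = (10 - 1*(-12)) + (8 - (-3 - 1*2))*(-21*8) = (10 + 12) + (8 - (-3 - 2))*(-168) = 22 + (8 - 1*(-5))*(-168) = 22 + (8 + 5)*(-168) = 22 + 13*(-168) = 22 - 2184 = -2162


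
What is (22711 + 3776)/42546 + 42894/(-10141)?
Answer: -518787819/143819662 ≈ -3.6072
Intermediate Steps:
(22711 + 3776)/42546 + 42894/(-10141) = 26487*(1/42546) + 42894*(-1/10141) = 8829/14182 - 42894/10141 = -518787819/143819662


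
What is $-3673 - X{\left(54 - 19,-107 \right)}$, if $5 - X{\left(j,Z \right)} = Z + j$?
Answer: $-3750$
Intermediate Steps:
$X{\left(j,Z \right)} = 5 - Z - j$ ($X{\left(j,Z \right)} = 5 - \left(Z + j\right) = 5 - Z - j$)
$-3673 - X{\left(54 - 19,-107 \right)} = -3673 - \left(5 - -107 - \left(54 - 19\right)\right) = -3673 - \left(5 + 107 - \left(54 - 19\right)\right) = -3673 - \left(5 + 107 - 35\right) = -3673 - 77 = -3750$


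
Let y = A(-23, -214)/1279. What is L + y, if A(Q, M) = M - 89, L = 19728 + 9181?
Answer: 36974308/1279 ≈ 28909.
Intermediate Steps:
L = 28909
A(Q, M) = -89 + M
y = -303/1279 (y = (-89 - 214)/1279 = -303*1/1279 = -303/1279 ≈ -0.23690)
L + y = 28909 - 303/1279 = 36974308/1279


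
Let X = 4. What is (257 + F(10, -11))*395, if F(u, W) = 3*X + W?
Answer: 101910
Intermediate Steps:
F(u, W) = 12 + W (F(u, W) = 3*4 + W = 12 + W)
(257 + F(10, -11))*395 = (257 + (12 - 11))*395 = (257 + 1)*395 = 258*395 = 101910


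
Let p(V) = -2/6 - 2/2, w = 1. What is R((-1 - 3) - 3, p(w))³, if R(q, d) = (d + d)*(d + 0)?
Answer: 32768/729 ≈ 44.949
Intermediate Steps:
p(V) = -4/3 (p(V) = -2*⅙ - 2*½ = -⅓ - 1 = -4/3)
R(q, d) = 2*d² (R(q, d) = (2*d)*d = 2*d²)
R((-1 - 3) - 3, p(w))³ = (2*(-4/3)²)³ = (2*(16/9))³ = (32/9)³ = 32768/729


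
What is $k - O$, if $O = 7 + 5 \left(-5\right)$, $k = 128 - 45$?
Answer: $101$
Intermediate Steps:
$k = 83$
$O = -18$ ($O = 7 - 25 = -18$)
$k - O = 83 - -18 = 83 + 18 = 101$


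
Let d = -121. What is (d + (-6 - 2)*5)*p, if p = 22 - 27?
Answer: 805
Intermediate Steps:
p = -5
(d + (-6 - 2)*5)*p = (-121 + (-6 - 2)*5)*(-5) = (-121 - 8*5)*(-5) = (-121 - 40)*(-5) = -161*(-5) = 805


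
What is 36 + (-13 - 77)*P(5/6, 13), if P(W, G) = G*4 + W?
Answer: -4719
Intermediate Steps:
P(W, G) = W + 4*G (P(W, G) = 4*G + W = W + 4*G)
36 + (-13 - 77)*P(5/6, 13) = 36 + (-13 - 77)*(5/6 + 4*13) = 36 - 90*(5*(1/6) + 52) = 36 - 90*(5/6 + 52) = 36 - 90*317/6 = 36 - 4755 = -4719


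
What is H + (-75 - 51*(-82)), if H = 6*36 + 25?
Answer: 4348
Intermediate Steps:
H = 241 (H = 216 + 25 = 241)
H + (-75 - 51*(-82)) = 241 + (-75 - 51*(-82)) = 241 + (-75 + 4182) = 241 + 4107 = 4348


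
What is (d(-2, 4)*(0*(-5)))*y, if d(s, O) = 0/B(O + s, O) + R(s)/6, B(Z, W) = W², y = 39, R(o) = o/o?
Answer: 0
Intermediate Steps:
R(o) = 1
d(s, O) = ⅙ (d(s, O) = 0/(O²) + 1/6 = 0/O² + 1*(⅙) = 0 + ⅙ = ⅙)
(d(-2, 4)*(0*(-5)))*y = ((0*(-5))/6)*39 = ((⅙)*0)*39 = 0*39 = 0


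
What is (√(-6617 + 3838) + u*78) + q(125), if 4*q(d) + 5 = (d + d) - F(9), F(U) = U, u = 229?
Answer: 17921 + I*√2779 ≈ 17921.0 + 52.716*I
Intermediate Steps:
q(d) = -7/2 + d/2 (q(d) = -5/4 + ((d + d) - 1*9)/4 = -5/4 + (2*d - 9)/4 = -5/4 + (-9 + 2*d)/4 = -5/4 + (-9/4 + d/2) = -7/2 + d/2)
(√(-6617 + 3838) + u*78) + q(125) = (√(-6617 + 3838) + 229*78) + (-7/2 + (½)*125) = (√(-2779) + 17862) + (-7/2 + 125/2) = (I*√2779 + 17862) + 59 = (17862 + I*√2779) + 59 = 17921 + I*√2779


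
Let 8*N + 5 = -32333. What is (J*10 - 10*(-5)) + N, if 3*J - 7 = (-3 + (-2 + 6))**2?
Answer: -47587/12 ≈ -3965.6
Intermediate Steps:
N = -16169/4 (N = -5/8 + (1/8)*(-32333) = -5/8 - 32333/8 = -16169/4 ≈ -4042.3)
J = 8/3 (J = 7/3 + (-3 + (-2 + 6))**2/3 = 7/3 + (-3 + 4)**2/3 = 7/3 + (1/3)*1**2 = 7/3 + (1/3)*1 = 7/3 + 1/3 = 8/3 ≈ 2.6667)
(J*10 - 10*(-5)) + N = ((8/3)*10 - 10*(-5)) - 16169/4 = (80/3 + 50) - 16169/4 = 230/3 - 16169/4 = -47587/12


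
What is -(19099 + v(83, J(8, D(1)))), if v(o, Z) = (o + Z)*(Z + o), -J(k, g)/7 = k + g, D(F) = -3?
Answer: -21403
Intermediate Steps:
J(k, g) = -7*g - 7*k (J(k, g) = -7*(k + g) = -7*(g + k) = -7*g - 7*k)
v(o, Z) = (Z + o)² (v(o, Z) = (Z + o)*(Z + o) = (Z + o)²)
-(19099 + v(83, J(8, D(1)))) = -(19099 + ((-7*(-3) - 7*8) + 83)²) = -(19099 + ((21 - 56) + 83)²) = -(19099 + (-35 + 83)²) = -(19099 + 48²) = -(19099 + 2304) = -1*21403 = -21403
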